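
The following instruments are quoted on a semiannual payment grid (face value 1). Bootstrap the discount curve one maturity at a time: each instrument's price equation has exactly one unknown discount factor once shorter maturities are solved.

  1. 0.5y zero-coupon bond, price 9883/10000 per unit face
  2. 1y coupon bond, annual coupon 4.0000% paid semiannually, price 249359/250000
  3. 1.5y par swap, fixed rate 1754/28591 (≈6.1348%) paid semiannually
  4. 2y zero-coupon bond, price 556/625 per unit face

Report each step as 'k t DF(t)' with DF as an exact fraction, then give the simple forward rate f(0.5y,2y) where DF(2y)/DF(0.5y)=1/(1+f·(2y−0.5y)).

step 1 [0.5y] zero: DF = P = 9883/10000 ≈ 0.988300
step 2 [1y] bond c/2=1/50: DF=(249359/250000 − 1/50·(0.988300))/(1+1/50) = 1917/2000 ≈ 0.958500
step 3 [1.5y] swap r/2=877/28591: DF=(1 − 877/28591·(0.988300+0.958500))/(1+877/28591) = 9123/10000 ≈ 0.912300
step 4 [2y] zero: DF = P = 556/625 ≈ 0.889600

1 1/2 9883/10000
2 1 1917/2000
3 3/2 9123/10000
4 2 556/625
f(0.5y,2y) = ((9883/10000)/(556/625) − 1)/(3/2) = 329/4448 ≈ 7.3966%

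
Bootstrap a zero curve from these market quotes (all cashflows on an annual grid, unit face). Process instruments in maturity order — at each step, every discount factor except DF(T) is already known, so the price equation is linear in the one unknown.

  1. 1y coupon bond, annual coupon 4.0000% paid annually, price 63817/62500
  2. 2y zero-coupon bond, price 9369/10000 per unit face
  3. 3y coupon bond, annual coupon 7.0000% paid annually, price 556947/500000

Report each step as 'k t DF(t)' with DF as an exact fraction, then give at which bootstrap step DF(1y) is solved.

1 1 4909/5000
2 2 9369/10000
3 3 1831/2000
DF(1y) is solved at step 1

step 1 [1y] bond c/1=1/25: DF=(63817/62500 − 1/25·(0))/(1+1/25) = 4909/5000 ≈ 0.981800
step 2 [2y] zero: DF = P = 9369/10000 ≈ 0.936900
step 3 [3y] bond c/1=7/100: DF=(556947/500000 − 7/100·(0.981800+0.936900))/(1+7/100) = 1831/2000 ≈ 0.915500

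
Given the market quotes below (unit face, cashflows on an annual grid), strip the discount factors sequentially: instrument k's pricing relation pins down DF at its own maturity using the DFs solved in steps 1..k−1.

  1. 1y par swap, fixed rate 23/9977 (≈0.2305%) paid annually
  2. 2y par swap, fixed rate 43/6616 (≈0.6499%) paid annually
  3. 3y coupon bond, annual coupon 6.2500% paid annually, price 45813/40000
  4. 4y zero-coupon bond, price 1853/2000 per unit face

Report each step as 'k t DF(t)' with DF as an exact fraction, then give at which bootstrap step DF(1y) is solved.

1 1 9977/10000
2 2 9871/10000
3 3 2403/2500
4 4 1853/2000
DF(1y) is solved at step 1

step 1 [1y] swap r/1=23/9977: DF=(1 − 23/9977·(0))/(1+23/9977) = 9977/10000 ≈ 0.997700
step 2 [2y] swap r/1=43/6616: DF=(1 − 43/6616·(0.997700))/(1+43/6616) = 9871/10000 ≈ 0.987100
step 3 [3y] bond c/1=1/16: DF=(45813/40000 − 1/16·(0.997700+0.987100))/(1+1/16) = 2403/2500 ≈ 0.961200
step 4 [4y] zero: DF = P = 1853/2000 ≈ 0.926500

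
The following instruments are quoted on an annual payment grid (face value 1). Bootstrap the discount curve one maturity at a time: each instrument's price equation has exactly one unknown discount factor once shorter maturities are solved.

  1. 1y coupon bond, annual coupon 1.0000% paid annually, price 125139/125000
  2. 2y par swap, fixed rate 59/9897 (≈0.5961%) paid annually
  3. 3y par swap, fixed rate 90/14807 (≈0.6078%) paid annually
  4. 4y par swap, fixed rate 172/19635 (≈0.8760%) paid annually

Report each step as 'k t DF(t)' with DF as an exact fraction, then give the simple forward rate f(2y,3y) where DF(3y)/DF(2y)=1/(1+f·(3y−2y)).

1 1 1239/1250
2 2 4941/5000
3 3 491/500
4 4 1207/1250
f(2y,3y) = ((4941/5000)/(491/500) − 1)/(1) = 31/4910 ≈ 0.6314%

step 1 [1y] bond c/1=1/100: DF=(125139/125000 − 1/100·(0))/(1+1/100) = 1239/1250 ≈ 0.991200
step 2 [2y] swap r/1=59/9897: DF=(1 − 59/9897·(0.991200))/(1+59/9897) = 4941/5000 ≈ 0.988200
step 3 [3y] swap r/1=90/14807: DF=(1 − 90/14807·(0.991200+0.988200))/(1+90/14807) = 491/500 ≈ 0.982000
step 4 [4y] swap r/1=172/19635: DF=(1 − 172/19635·(0.991200+0.988200+0.982000))/(1+172/19635) = 1207/1250 ≈ 0.965600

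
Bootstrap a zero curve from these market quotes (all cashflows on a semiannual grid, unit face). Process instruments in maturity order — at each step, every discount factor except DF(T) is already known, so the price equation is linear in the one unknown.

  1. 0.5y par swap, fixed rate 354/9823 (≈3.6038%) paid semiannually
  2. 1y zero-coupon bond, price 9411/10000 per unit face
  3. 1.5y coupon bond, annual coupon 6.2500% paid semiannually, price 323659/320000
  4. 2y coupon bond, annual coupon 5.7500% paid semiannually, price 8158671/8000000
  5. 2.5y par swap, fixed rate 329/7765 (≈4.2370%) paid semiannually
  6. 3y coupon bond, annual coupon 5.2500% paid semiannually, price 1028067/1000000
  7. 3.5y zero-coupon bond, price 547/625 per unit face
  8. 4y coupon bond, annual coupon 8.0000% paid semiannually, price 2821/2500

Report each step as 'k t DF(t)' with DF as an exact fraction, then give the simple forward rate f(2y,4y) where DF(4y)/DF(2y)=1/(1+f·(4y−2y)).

step 1 [0.5y] swap r/2=177/9823: DF=(1 − 177/9823·(0))/(1+177/9823) = 9823/10000 ≈ 0.982300
step 2 [1y] zero: DF = P = 9411/10000 ≈ 0.941100
step 3 [1.5y] bond c/2=1/32: DF=(323659/320000 − 1/32·(0.982300+0.941100))/(1+1/32) = 369/400 ≈ 0.922500
step 4 [2y] bond c/2=23/800: DF=(8158671/8000000 − 23/800·(0.982300+0.941100+0.922500))/(1+23/800) = 4559/5000 ≈ 0.911800
step 5 [2.5y] swap r/2=329/15530: DF=(1 − 329/15530·(0.982300+0.941100+0.922500+0.911800))/(1+329/15530) = 9013/10000 ≈ 0.901300
step 6 [3y] bond c/2=21/800: DF=(1028067/1000000 − 21/800·(0.982300+0.941100+0.922500+0.911800+0.901300))/(1+21/800) = 4413/5000 ≈ 0.882600
step 7 [3.5y] zero: DF = P = 547/625 ≈ 0.875200
step 8 [4y] bond c/2=1/25: DF=(2821/2500 − 1/25·(0.982300+0.941100+0.922500+0.911800+0.901300+0.882600+0.875200))/(1+1/25) = 4191/5000 ≈ 0.838200

1 1/2 9823/10000
2 1 9411/10000
3 3/2 369/400
4 2 4559/5000
5 5/2 9013/10000
6 3 4413/5000
7 7/2 547/625
8 4 4191/5000
f(2y,4y) = ((4559/5000)/(4191/5000) − 1)/(2) = 184/4191 ≈ 4.3904%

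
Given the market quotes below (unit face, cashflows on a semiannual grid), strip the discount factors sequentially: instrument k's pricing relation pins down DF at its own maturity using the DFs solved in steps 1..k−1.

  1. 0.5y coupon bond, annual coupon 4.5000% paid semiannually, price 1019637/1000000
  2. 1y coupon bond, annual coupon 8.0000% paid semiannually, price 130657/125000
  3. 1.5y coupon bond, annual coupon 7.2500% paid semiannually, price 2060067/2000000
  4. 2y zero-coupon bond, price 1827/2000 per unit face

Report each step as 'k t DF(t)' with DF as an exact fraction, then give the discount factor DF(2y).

step 1 [0.5y] bond c/2=9/400: DF=(1019637/1000000 − 9/400·(0))/(1+9/400) = 2493/2500 ≈ 0.997200
step 2 [1y] bond c/2=1/25: DF=(130657/125000 − 1/25·(0.997200))/(1+1/25) = 9667/10000 ≈ 0.966700
step 3 [1.5y] bond c/2=29/800: DF=(2060067/2000000 − 29/800·(0.997200+0.966700))/(1+29/800) = 9253/10000 ≈ 0.925300
step 4 [2y] zero: DF = P = 1827/2000 ≈ 0.913500

1 1/2 2493/2500
2 1 9667/10000
3 3/2 9253/10000
4 2 1827/2000
DF(2y) = 1827/2000 ≈ 0.913500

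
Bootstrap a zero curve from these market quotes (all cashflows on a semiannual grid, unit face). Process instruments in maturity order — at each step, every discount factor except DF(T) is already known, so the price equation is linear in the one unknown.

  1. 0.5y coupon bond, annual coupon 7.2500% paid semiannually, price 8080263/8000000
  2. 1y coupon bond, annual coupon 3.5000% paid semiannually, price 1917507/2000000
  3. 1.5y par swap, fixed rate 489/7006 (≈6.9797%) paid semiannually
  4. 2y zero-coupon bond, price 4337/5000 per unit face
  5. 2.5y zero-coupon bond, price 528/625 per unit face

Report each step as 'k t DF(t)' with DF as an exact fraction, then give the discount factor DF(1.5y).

1 1/2 9747/10000
2 1 1851/2000
3 3/2 4511/5000
4 2 4337/5000
5 5/2 528/625
DF(1.5y) = 4511/5000 ≈ 0.902200

step 1 [0.5y] bond c/2=29/800: DF=(8080263/8000000 − 29/800·(0))/(1+29/800) = 9747/10000 ≈ 0.974700
step 2 [1y] bond c/2=7/400: DF=(1917507/2000000 − 7/400·(0.974700))/(1+7/400) = 1851/2000 ≈ 0.925500
step 3 [1.5y] swap r/2=489/14012: DF=(1 − 489/14012·(0.974700+0.925500))/(1+489/14012) = 4511/5000 ≈ 0.902200
step 4 [2y] zero: DF = P = 4337/5000 ≈ 0.867400
step 5 [2.5y] zero: DF = P = 528/625 ≈ 0.844800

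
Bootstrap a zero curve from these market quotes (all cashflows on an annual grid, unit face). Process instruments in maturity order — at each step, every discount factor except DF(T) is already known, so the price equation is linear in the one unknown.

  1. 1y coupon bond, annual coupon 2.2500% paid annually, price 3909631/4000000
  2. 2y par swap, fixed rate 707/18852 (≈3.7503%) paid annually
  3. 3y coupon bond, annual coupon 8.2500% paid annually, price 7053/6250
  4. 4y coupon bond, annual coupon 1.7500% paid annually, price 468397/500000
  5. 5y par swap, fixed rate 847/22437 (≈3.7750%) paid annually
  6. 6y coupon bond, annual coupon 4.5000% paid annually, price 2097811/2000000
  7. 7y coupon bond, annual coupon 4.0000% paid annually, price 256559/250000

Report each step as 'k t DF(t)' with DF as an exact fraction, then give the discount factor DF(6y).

step 1 [1y] bond c/1=9/400: DF=(3909631/4000000 − 9/400·(0))/(1+9/400) = 9559/10000 ≈ 0.955900
step 2 [2y] swap r/1=707/18852: DF=(1 − 707/18852·(0.955900))/(1+707/18852) = 9293/10000 ≈ 0.929300
step 3 [3y] bond c/1=33/400: DF=(7053/6250 − 33/400·(0.955900+0.929300))/(1+33/400) = 2247/2500 ≈ 0.898800
step 4 [4y] bond c/1=7/400: DF=(468397/500000 − 7/400·(0.955900+0.929300+0.898800))/(1+7/400) = 1091/1250 ≈ 0.872800
step 5 [5y] swap r/1=847/22437: DF=(1 − 847/22437·(0.955900+0.929300+0.898800+0.872800))/(1+847/22437) = 4153/5000 ≈ 0.830600
step 6 [6y] bond c/1=9/200: DF=(2097811/2000000 − 9/200·(0.955900+0.929300+0.898800+0.872800+0.830600))/(1+9/200) = 1621/2000 ≈ 0.810500
step 7 [7y] bond c/1=1/25: DF=(256559/250000 − 1/25·(0.955900+0.929300+0.898800+0.872800+0.830600+0.810500))/(1+1/25) = 783/1000 ≈ 0.783000

1 1 9559/10000
2 2 9293/10000
3 3 2247/2500
4 4 1091/1250
5 5 4153/5000
6 6 1621/2000
7 7 783/1000
DF(6y) = 1621/2000 ≈ 0.810500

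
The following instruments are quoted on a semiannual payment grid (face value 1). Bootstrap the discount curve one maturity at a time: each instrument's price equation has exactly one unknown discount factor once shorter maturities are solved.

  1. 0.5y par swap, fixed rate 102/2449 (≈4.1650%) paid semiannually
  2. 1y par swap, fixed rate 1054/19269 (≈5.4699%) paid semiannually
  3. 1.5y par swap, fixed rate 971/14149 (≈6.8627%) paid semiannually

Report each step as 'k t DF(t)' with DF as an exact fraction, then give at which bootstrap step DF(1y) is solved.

1 1/2 2449/2500
2 1 9473/10000
3 3/2 9029/10000
DF(1y) is solved at step 2

step 1 [0.5y] swap r/2=51/2449: DF=(1 − 51/2449·(0))/(1+51/2449) = 2449/2500 ≈ 0.979600
step 2 [1y] swap r/2=527/19269: DF=(1 − 527/19269·(0.979600))/(1+527/19269) = 9473/10000 ≈ 0.947300
step 3 [1.5y] swap r/2=971/28298: DF=(1 − 971/28298·(0.979600+0.947300))/(1+971/28298) = 9029/10000 ≈ 0.902900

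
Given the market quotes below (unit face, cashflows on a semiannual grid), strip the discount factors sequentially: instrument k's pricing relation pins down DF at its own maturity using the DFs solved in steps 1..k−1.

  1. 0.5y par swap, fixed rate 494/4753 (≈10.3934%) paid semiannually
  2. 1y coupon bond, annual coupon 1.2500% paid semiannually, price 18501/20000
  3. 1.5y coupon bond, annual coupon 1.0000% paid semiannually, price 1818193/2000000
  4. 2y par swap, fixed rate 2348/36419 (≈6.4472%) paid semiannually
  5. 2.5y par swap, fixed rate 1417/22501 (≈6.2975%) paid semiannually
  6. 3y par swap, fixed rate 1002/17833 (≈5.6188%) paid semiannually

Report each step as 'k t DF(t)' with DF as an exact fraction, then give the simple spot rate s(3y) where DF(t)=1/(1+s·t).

1 1/2 4753/5000
2 1 4567/5000
3 3/2 8953/10000
4 2 4413/5000
5 5/2 8583/10000
6 3 8497/10000
s(3y) = (1/(8497/10000) − 1)/(3) = 501/8497 ≈ 5.8962%

step 1 [0.5y] swap r/2=247/4753: DF=(1 − 247/4753·(0))/(1+247/4753) = 4753/5000 ≈ 0.950600
step 2 [1y] bond c/2=1/160: DF=(18501/20000 − 1/160·(0.950600))/(1+1/160) = 4567/5000 ≈ 0.913400
step 3 [1.5y] bond c/2=1/200: DF=(1818193/2000000 − 1/200·(0.950600+0.913400))/(1+1/200) = 8953/10000 ≈ 0.895300
step 4 [2y] swap r/2=1174/36419: DF=(1 − 1174/36419·(0.950600+0.913400+0.895300))/(1+1174/36419) = 4413/5000 ≈ 0.882600
step 5 [2.5y] swap r/2=1417/45002: DF=(1 − 1417/45002·(0.950600+0.913400+0.895300+0.882600))/(1+1417/45002) = 8583/10000 ≈ 0.858300
step 6 [3y] swap r/2=501/17833: DF=(1 − 501/17833·(0.950600+0.913400+0.895300+0.882600+0.858300))/(1+501/17833) = 8497/10000 ≈ 0.849700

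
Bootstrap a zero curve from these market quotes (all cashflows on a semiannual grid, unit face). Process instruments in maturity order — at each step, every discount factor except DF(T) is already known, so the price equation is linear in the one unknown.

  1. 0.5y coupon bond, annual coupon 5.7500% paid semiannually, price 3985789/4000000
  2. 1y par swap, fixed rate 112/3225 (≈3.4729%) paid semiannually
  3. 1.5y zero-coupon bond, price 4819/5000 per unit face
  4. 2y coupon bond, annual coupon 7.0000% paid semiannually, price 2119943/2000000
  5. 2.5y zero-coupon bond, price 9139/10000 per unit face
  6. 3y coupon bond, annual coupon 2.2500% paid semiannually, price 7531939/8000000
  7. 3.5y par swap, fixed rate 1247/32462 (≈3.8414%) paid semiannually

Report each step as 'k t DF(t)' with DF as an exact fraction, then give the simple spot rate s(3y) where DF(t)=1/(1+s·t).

step 1 [0.5y] bond c/2=23/800: DF=(3985789/4000000 − 23/800·(0))/(1+23/800) = 4843/5000 ≈ 0.968600
step 2 [1y] swap r/2=56/3225: DF=(1 − 56/3225·(0.968600))/(1+56/3225) = 604/625 ≈ 0.966400
step 3 [1.5y] zero: DF = P = 4819/5000 ≈ 0.963800
step 4 [2y] bond c/2=7/200: DF=(2119943/2000000 − 7/200·(0.968600+0.966400+0.963800))/(1+7/200) = 9261/10000 ≈ 0.926100
step 5 [2.5y] zero: DF = P = 9139/10000 ≈ 0.913900
step 6 [3y] bond c/2=9/800: DF=(7531939/8000000 − 9/800·(0.968600+0.966400+0.963800+0.926100+0.913900))/(1+9/800) = 8783/10000 ≈ 0.878300
step 7 [3.5y] swap r/2=1247/64924: DF=(1 − 1247/64924·(0.968600+0.966400+0.963800+0.926100+0.913900+0.878300))/(1+1247/64924) = 8753/10000 ≈ 0.875300

1 1/2 4843/5000
2 1 604/625
3 3/2 4819/5000
4 2 9261/10000
5 5/2 9139/10000
6 3 8783/10000
7 7/2 8753/10000
s(3y) = (1/(8783/10000) − 1)/(3) = 1217/26349 ≈ 4.6188%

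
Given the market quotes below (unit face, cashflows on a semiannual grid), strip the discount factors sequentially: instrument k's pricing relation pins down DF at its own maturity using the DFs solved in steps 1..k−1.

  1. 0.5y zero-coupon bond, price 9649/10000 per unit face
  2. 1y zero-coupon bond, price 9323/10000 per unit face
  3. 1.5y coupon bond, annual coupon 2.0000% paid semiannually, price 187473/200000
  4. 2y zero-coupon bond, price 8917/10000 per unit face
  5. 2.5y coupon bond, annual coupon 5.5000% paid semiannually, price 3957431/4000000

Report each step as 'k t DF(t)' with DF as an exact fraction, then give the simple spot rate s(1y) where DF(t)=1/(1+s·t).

step 1 [0.5y] zero: DF = P = 9649/10000 ≈ 0.964900
step 2 [1y] zero: DF = P = 9323/10000 ≈ 0.932300
step 3 [1.5y] bond c/2=1/100: DF=(187473/200000 − 1/100·(0.964900+0.932300))/(1+1/100) = 9093/10000 ≈ 0.909300
step 4 [2y] zero: DF = P = 8917/10000 ≈ 0.891700
step 5 [2.5y] bond c/2=11/400: DF=(3957431/4000000 − 11/400·(0.964900+0.932300+0.909300+0.891700))/(1+11/400) = 8639/10000 ≈ 0.863900

1 1/2 9649/10000
2 1 9323/10000
3 3/2 9093/10000
4 2 8917/10000
5 5/2 8639/10000
s(1y) = (1/(9323/10000) − 1)/(1) = 677/9323 ≈ 7.2616%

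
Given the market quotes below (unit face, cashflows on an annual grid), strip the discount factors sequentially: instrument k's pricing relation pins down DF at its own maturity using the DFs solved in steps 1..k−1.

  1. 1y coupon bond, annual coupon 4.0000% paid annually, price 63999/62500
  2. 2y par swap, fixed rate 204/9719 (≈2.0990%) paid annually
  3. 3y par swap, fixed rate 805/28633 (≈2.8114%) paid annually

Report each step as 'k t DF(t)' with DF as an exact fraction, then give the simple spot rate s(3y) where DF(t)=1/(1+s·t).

step 1 [1y] bond c/1=1/25: DF=(63999/62500 − 1/25·(0))/(1+1/25) = 4923/5000 ≈ 0.984600
step 2 [2y] swap r/1=204/9719: DF=(1 − 204/9719·(0.984600))/(1+204/9719) = 1199/1250 ≈ 0.959200
step 3 [3y] swap r/1=805/28633: DF=(1 − 805/28633·(0.984600+0.959200))/(1+805/28633) = 1839/2000 ≈ 0.919500

1 1 4923/5000
2 2 1199/1250
3 3 1839/2000
s(3y) = (1/(1839/2000) − 1)/(3) = 161/5517 ≈ 2.9183%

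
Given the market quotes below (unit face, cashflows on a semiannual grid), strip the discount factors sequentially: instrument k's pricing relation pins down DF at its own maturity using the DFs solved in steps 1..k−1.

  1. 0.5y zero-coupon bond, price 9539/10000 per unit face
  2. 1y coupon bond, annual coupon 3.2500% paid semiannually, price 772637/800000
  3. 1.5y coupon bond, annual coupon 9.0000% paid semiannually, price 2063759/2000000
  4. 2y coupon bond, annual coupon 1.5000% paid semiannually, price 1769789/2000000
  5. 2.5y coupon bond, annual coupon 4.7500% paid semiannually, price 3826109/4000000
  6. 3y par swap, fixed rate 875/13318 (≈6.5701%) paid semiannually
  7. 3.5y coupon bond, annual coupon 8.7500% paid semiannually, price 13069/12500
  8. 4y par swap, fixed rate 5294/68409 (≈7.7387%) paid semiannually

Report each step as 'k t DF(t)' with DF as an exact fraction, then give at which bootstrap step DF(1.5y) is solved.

step 1 [0.5y] zero: DF = P = 9539/10000 ≈ 0.953900
step 2 [1y] bond c/2=13/800: DF=(772637/800000 − 13/800·(0.953900))/(1+13/800) = 9351/10000 ≈ 0.935100
step 3 [1.5y] bond c/2=9/200: DF=(2063759/2000000 − 9/200·(0.953900+0.935100))/(1+9/200) = 9061/10000 ≈ 0.906100
step 4 [2y] bond c/2=3/400: DF=(1769789/2000000 − 3/400·(0.953900+0.935100+0.906100))/(1+3/400) = 343/400 ≈ 0.857500
step 5 [2.5y] bond c/2=19/800: DF=(3826109/4000000 − 19/800·(0.953900+0.935100+0.906100+0.857500))/(1+19/800) = 531/625 ≈ 0.849600
step 6 [3y] swap r/2=875/26636: DF=(1 − 875/26636·(0.953900+0.935100+0.906100+0.857500+0.849600))/(1+875/26636) = 33/40 ≈ 0.825000
step 7 [3.5y] bond c/2=7/160: DF=(13069/12500 − 7/160·(0.953900+0.935100+0.906100+0.857500+0.849600+0.825000))/(1+7/160) = 973/1250 ≈ 0.778400
step 8 [4y] swap r/2=2647/68409: DF=(1 − 2647/68409·(0.953900+0.935100+0.906100+0.857500+0.849600+0.825000+0.778400))/(1+2647/68409) = 7353/10000 ≈ 0.735300

1 1/2 9539/10000
2 1 9351/10000
3 3/2 9061/10000
4 2 343/400
5 5/2 531/625
6 3 33/40
7 7/2 973/1250
8 4 7353/10000
DF(1.5y) is solved at step 3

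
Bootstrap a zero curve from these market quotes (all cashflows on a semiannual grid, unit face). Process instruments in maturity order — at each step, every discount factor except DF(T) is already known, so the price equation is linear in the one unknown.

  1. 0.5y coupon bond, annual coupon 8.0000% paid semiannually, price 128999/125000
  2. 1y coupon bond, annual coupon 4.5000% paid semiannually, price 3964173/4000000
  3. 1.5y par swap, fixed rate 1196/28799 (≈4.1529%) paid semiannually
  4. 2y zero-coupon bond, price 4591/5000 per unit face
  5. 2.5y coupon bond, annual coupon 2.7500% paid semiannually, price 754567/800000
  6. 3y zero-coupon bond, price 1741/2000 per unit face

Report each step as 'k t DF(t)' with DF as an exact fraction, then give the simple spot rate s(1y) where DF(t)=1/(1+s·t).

1 1/2 9923/10000
2 1 4737/5000
3 3/2 4701/5000
4 2 4591/5000
5 5/2 8789/10000
6 3 1741/2000
s(1y) = (1/(4737/5000) − 1)/(1) = 263/4737 ≈ 5.5520%

step 1 [0.5y] bond c/2=1/25: DF=(128999/125000 − 1/25·(0))/(1+1/25) = 9923/10000 ≈ 0.992300
step 2 [1y] bond c/2=9/400: DF=(3964173/4000000 − 9/400·(0.992300))/(1+9/400) = 4737/5000 ≈ 0.947400
step 3 [1.5y] swap r/2=598/28799: DF=(1 − 598/28799·(0.992300+0.947400))/(1+598/28799) = 4701/5000 ≈ 0.940200
step 4 [2y] zero: DF = P = 4591/5000 ≈ 0.918200
step 5 [2.5y] bond c/2=11/800: DF=(754567/800000 − 11/800·(0.992300+0.947400+0.940200+0.918200))/(1+11/800) = 8789/10000 ≈ 0.878900
step 6 [3y] zero: DF = P = 1741/2000 ≈ 0.870500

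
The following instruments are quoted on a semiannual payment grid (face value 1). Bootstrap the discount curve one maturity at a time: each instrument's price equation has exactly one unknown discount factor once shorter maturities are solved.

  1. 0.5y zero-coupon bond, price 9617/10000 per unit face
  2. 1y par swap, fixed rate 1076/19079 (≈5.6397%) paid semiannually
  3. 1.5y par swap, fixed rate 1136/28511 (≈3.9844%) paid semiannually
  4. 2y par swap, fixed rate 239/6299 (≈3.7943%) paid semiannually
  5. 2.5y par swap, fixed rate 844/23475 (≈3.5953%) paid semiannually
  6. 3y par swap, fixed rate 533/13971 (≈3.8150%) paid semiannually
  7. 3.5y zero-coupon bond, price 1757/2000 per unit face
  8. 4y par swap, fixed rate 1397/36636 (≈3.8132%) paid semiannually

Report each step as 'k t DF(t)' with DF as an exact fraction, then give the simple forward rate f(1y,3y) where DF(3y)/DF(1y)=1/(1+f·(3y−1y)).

step 1 [0.5y] zero: DF = P = 9617/10000 ≈ 0.961700
step 2 [1y] swap r/2=538/19079: DF=(1 − 538/19079·(0.961700))/(1+538/19079) = 4731/5000 ≈ 0.946200
step 3 [1.5y] swap r/2=568/28511: DF=(1 − 568/28511·(0.961700+0.946200))/(1+568/28511) = 1179/1250 ≈ 0.943200
step 4 [2y] swap r/2=239/12598: DF=(1 − 239/12598·(0.961700+0.946200+0.943200))/(1+239/12598) = 9283/10000 ≈ 0.928300
step 5 [2.5y] swap r/2=422/23475: DF=(1 − 422/23475·(0.961700+0.946200+0.943200+0.928300))/(1+422/23475) = 2289/2500 ≈ 0.915600
step 6 [3y] swap r/2=533/27942: DF=(1 − 533/27942·(0.961700+0.946200+0.943200+0.928300+0.915600))/(1+533/27942) = 4467/5000 ≈ 0.893400
step 7 [3.5y] zero: DF = P = 1757/2000 ≈ 0.878500
step 8 [4y] swap r/2=1397/73272: DF=(1 − 1397/73272·(0.961700+0.946200+0.943200+0.928300+0.915600+0.893400+0.878500))/(1+1397/73272) = 8603/10000 ≈ 0.860300

1 1/2 9617/10000
2 1 4731/5000
3 3/2 1179/1250
4 2 9283/10000
5 5/2 2289/2500
6 3 4467/5000
7 7/2 1757/2000
8 4 8603/10000
f(1y,3y) = ((4731/5000)/(4467/5000) − 1)/(2) = 44/1489 ≈ 2.9550%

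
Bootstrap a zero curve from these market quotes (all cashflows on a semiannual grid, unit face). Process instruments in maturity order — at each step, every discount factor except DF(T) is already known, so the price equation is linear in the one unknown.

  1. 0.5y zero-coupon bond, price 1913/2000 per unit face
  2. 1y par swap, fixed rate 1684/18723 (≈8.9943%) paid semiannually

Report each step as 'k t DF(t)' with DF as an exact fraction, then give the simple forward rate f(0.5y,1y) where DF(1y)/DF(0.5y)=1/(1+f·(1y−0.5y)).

step 1 [0.5y] zero: DF = P = 1913/2000 ≈ 0.956500
step 2 [1y] swap r/2=842/18723: DF=(1 − 842/18723·(0.956500))/(1+842/18723) = 4579/5000 ≈ 0.915800

1 1/2 1913/2000
2 1 4579/5000
f(0.5y,1y) = ((1913/2000)/(4579/5000) − 1)/(1/2) = 407/4579 ≈ 8.8884%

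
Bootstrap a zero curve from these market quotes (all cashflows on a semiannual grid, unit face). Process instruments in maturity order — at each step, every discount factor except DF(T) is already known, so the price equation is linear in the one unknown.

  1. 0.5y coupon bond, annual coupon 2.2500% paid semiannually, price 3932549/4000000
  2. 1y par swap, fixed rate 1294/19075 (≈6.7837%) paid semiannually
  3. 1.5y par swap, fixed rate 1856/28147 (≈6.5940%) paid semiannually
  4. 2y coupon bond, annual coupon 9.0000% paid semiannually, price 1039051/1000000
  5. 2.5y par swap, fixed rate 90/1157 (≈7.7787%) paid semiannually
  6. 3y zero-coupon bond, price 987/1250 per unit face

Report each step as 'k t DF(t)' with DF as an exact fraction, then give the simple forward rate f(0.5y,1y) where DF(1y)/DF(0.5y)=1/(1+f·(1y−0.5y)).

step 1 [0.5y] bond c/2=9/800: DF=(3932549/4000000 − 9/800·(0))/(1+9/800) = 4861/5000 ≈ 0.972200
step 2 [1y] swap r/2=647/19075: DF=(1 − 647/19075·(0.972200))/(1+647/19075) = 9353/10000 ≈ 0.935300
step 3 [1.5y] swap r/2=928/28147: DF=(1 − 928/28147·(0.972200+0.935300))/(1+928/28147) = 567/625 ≈ 0.907200
step 4 [2y] bond c/2=9/200: DF=(1039051/1000000 − 9/200·(0.972200+0.935300+0.907200))/(1+9/200) = 8731/10000 ≈ 0.873100
step 5 [2.5y] swap r/2=45/1157: DF=(1 − 45/1157·(0.972200+0.935300+0.907200+0.873100))/(1+45/1157) = 1649/2000 ≈ 0.824500
step 6 [3y] zero: DF = P = 987/1250 ≈ 0.789600

1 1/2 4861/5000
2 1 9353/10000
3 3/2 567/625
4 2 8731/10000
5 5/2 1649/2000
6 3 987/1250
f(0.5y,1y) = ((4861/5000)/(9353/10000) − 1)/(1/2) = 738/9353 ≈ 7.8905%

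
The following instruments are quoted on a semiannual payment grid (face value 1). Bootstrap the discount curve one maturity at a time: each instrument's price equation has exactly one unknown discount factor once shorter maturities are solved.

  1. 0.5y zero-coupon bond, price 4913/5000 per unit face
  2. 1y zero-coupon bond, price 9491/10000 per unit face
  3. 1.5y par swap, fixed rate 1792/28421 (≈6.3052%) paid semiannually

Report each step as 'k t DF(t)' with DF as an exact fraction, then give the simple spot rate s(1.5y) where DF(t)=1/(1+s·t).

1 1/2 4913/5000
2 1 9491/10000
3 3/2 569/625
s(1.5y) = (1/(569/625) − 1)/(3/2) = 112/1707 ≈ 6.5612%

step 1 [0.5y] zero: DF = P = 4913/5000 ≈ 0.982600
step 2 [1y] zero: DF = P = 9491/10000 ≈ 0.949100
step 3 [1.5y] swap r/2=896/28421: DF=(1 − 896/28421·(0.982600+0.949100))/(1+896/28421) = 569/625 ≈ 0.910400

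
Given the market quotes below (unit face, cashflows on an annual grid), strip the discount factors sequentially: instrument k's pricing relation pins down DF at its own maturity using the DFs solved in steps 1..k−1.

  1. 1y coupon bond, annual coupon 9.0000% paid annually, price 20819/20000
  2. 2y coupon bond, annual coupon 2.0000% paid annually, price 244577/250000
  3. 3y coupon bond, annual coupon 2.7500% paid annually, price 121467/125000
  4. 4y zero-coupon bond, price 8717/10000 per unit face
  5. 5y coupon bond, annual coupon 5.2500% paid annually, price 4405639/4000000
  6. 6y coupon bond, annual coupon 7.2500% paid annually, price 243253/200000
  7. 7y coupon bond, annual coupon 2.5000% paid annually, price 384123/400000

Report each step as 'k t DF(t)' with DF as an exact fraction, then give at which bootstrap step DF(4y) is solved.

step 1 [1y] bond c/1=9/100: DF=(20819/20000 − 9/100·(0))/(1+9/100) = 191/200 ≈ 0.955000
step 2 [2y] bond c/1=1/50: DF=(244577/250000 − 1/50·(0.955000))/(1+1/50) = 2351/2500 ≈ 0.940400
step 3 [3y] bond c/1=11/400: DF=(121467/125000 − 11/400·(0.955000+0.940400))/(1+11/400) = 179/200 ≈ 0.895000
step 4 [4y] zero: DF = P = 8717/10000 ≈ 0.871700
step 5 [5y] bond c/1=21/400: DF=(4405639/4000000 − 21/400·(0.955000+0.940400+0.895000+0.871700))/(1+21/400) = 4319/5000 ≈ 0.863800
step 6 [6y] bond c/1=29/400: DF=(243253/200000 − 29/400·(0.955000+0.940400+0.895000+0.871700+0.863800))/(1+29/400) = 8281/10000 ≈ 0.828100
step 7 [7y] bond c/1=1/40: DF=(384123/400000 − 1/40·(0.955000+0.940400+0.895000+0.871700+0.863800+0.828100))/(1+1/40) = 8063/10000 ≈ 0.806300

1 1 191/200
2 2 2351/2500
3 3 179/200
4 4 8717/10000
5 5 4319/5000
6 6 8281/10000
7 7 8063/10000
DF(4y) is solved at step 4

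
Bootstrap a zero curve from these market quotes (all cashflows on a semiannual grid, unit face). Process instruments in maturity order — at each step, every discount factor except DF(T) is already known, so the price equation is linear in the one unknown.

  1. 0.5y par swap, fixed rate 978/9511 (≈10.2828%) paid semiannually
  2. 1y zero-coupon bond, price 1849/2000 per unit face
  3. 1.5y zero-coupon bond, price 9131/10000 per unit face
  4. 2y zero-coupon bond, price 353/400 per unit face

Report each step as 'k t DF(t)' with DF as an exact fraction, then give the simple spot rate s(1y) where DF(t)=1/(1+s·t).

1 1/2 9511/10000
2 1 1849/2000
3 3/2 9131/10000
4 2 353/400
s(1y) = (1/(1849/2000) − 1)/(1) = 151/1849 ≈ 8.1666%

step 1 [0.5y] swap r/2=489/9511: DF=(1 − 489/9511·(0))/(1+489/9511) = 9511/10000 ≈ 0.951100
step 2 [1y] zero: DF = P = 1849/2000 ≈ 0.924500
step 3 [1.5y] zero: DF = P = 9131/10000 ≈ 0.913100
step 4 [2y] zero: DF = P = 353/400 ≈ 0.882500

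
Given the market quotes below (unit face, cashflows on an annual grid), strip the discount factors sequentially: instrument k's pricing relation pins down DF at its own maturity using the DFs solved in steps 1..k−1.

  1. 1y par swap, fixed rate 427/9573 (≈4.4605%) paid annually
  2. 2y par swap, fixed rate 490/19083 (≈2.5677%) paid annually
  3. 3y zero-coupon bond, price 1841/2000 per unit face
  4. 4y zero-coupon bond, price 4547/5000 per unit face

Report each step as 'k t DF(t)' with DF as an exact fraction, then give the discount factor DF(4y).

step 1 [1y] swap r/1=427/9573: DF=(1 − 427/9573·(0))/(1+427/9573) = 9573/10000 ≈ 0.957300
step 2 [2y] swap r/1=490/19083: DF=(1 − 490/19083·(0.957300))/(1+490/19083) = 951/1000 ≈ 0.951000
step 3 [3y] zero: DF = P = 1841/2000 ≈ 0.920500
step 4 [4y] zero: DF = P = 4547/5000 ≈ 0.909400

1 1 9573/10000
2 2 951/1000
3 3 1841/2000
4 4 4547/5000
DF(4y) = 4547/5000 ≈ 0.909400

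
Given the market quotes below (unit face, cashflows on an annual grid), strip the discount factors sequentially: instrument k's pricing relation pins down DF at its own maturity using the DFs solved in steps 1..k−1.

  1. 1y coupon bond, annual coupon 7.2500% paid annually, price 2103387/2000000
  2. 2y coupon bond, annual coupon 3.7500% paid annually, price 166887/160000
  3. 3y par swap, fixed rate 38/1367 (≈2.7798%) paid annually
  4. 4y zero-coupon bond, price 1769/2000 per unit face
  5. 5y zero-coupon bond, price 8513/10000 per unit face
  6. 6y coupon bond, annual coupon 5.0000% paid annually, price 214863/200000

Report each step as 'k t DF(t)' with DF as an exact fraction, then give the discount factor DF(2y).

step 1 [1y] bond c/1=29/400: DF=(2103387/2000000 − 29/400·(0))/(1+29/400) = 4903/5000 ≈ 0.980600
step 2 [2y] bond c/1=3/80: DF=(166887/160000 − 3/80·(0.980600))/(1+3/80) = 9699/10000 ≈ 0.969900
step 3 [3y] swap r/1=38/1367: DF=(1 − 38/1367·(0.980600+0.969900))/(1+38/1367) = 4601/5000 ≈ 0.920200
step 4 [4y] zero: DF = P = 1769/2000 ≈ 0.884500
step 5 [5y] zero: DF = P = 8513/10000 ≈ 0.851300
step 6 [6y] bond c/1=1/20: DF=(214863/200000 − 1/20·(0.980600+0.969900+0.920200+0.884500+0.851300))/(1+1/20) = 4019/5000 ≈ 0.803800

1 1 4903/5000
2 2 9699/10000
3 3 4601/5000
4 4 1769/2000
5 5 8513/10000
6 6 4019/5000
DF(2y) = 9699/10000 ≈ 0.969900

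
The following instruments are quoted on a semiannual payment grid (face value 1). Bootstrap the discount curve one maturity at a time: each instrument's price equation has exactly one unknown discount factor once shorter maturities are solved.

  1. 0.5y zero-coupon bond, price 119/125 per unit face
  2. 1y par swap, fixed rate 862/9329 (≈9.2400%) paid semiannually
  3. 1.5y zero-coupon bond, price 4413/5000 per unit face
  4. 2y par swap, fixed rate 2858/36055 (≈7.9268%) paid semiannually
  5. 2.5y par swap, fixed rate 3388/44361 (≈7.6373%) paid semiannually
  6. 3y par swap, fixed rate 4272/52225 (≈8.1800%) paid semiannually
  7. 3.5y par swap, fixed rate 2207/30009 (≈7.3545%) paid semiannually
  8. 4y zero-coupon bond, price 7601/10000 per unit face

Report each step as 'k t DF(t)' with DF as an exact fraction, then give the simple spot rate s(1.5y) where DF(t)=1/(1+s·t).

1 1/2 119/125
2 1 4569/5000
3 3/2 4413/5000
4 2 8571/10000
5 5/2 4153/5000
6 3 983/1250
7 7/2 7793/10000
8 4 7601/10000
s(1.5y) = (1/(4413/5000) − 1)/(3/2) = 1174/13239 ≈ 8.8677%

step 1 [0.5y] zero: DF = P = 119/125 ≈ 0.952000
step 2 [1y] swap r/2=431/9329: DF=(1 − 431/9329·(0.952000))/(1+431/9329) = 4569/5000 ≈ 0.913800
step 3 [1.5y] zero: DF = P = 4413/5000 ≈ 0.882600
step 4 [2y] swap r/2=1429/36055: DF=(1 − 1429/36055·(0.952000+0.913800+0.882600))/(1+1429/36055) = 8571/10000 ≈ 0.857100
step 5 [2.5y] swap r/2=1694/44361: DF=(1 − 1694/44361·(0.952000+0.913800+0.882600+0.857100))/(1+1694/44361) = 4153/5000 ≈ 0.830600
step 6 [3y] swap r/2=2136/52225: DF=(1 − 2136/52225·(0.952000+0.913800+0.882600+0.857100+0.830600))/(1+2136/52225) = 983/1250 ≈ 0.786400
step 7 [3.5y] swap r/2=2207/60018: DF=(1 − 2207/60018·(0.952000+0.913800+0.882600+0.857100+0.830600+0.786400))/(1+2207/60018) = 7793/10000 ≈ 0.779300
step 8 [4y] zero: DF = P = 7601/10000 ≈ 0.760100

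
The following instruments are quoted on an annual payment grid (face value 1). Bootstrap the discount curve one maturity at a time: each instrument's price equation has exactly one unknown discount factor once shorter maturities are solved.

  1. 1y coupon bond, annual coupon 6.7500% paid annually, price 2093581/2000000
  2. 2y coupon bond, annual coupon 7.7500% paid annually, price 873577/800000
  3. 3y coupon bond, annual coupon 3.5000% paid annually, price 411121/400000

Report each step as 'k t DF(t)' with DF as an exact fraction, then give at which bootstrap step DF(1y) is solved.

1 1 4903/5000
2 2 9429/10000
3 3 116/125
DF(1y) is solved at step 1

step 1 [1y] bond c/1=27/400: DF=(2093581/2000000 − 27/400·(0))/(1+27/400) = 4903/5000 ≈ 0.980600
step 2 [2y] bond c/1=31/400: DF=(873577/800000 − 31/400·(0.980600))/(1+31/400) = 9429/10000 ≈ 0.942900
step 3 [3y] bond c/1=7/200: DF=(411121/400000 − 7/200·(0.980600+0.942900))/(1+7/200) = 116/125 ≈ 0.928000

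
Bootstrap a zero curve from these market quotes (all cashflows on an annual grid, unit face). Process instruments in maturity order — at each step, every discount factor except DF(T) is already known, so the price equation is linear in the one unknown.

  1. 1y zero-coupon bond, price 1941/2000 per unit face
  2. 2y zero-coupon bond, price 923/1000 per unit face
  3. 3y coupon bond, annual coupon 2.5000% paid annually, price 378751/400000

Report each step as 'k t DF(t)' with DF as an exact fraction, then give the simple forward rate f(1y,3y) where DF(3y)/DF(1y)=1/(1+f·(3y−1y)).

1 1 1941/2000
2 2 923/1000
3 3 1097/1250
f(1y,3y) = ((1941/2000)/(1097/1250) − 1)/(2) = 929/17552 ≈ 5.2928%

step 1 [1y] zero: DF = P = 1941/2000 ≈ 0.970500
step 2 [2y] zero: DF = P = 923/1000 ≈ 0.923000
step 3 [3y] bond c/1=1/40: DF=(378751/400000 − 1/40·(0.970500+0.923000))/(1+1/40) = 1097/1250 ≈ 0.877600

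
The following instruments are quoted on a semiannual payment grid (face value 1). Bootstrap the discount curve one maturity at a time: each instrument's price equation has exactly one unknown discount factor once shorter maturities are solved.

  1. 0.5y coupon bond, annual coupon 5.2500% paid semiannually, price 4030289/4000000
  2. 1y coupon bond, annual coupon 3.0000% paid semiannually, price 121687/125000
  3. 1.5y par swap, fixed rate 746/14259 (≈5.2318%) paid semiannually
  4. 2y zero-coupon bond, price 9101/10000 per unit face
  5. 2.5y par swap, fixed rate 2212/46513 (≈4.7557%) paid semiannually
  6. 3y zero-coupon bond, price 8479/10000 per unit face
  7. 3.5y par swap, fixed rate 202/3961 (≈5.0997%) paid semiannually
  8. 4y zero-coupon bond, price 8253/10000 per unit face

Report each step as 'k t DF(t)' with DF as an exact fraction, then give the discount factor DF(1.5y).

step 1 [0.5y] bond c/2=21/800: DF=(4030289/4000000 − 21/800·(0))/(1+21/800) = 4909/5000 ≈ 0.981800
step 2 [1y] bond c/2=3/200: DF=(121687/125000 − 3/200·(0.981800))/(1+3/200) = 4723/5000 ≈ 0.944600
step 3 [1.5y] swap r/2=373/14259: DF=(1 − 373/14259·(0.981800+0.944600))/(1+373/14259) = 4627/5000 ≈ 0.925400
step 4 [2y] zero: DF = P = 9101/10000 ≈ 0.910100
step 5 [2.5y] swap r/2=1106/46513: DF=(1 − 1106/46513·(0.981800+0.944600+0.925400+0.910100))/(1+1106/46513) = 4447/5000 ≈ 0.889400
step 6 [3y] zero: DF = P = 8479/10000 ≈ 0.847900
step 7 [3.5y] swap r/2=101/3961: DF=(1 − 101/3961·(0.981800+0.944600+0.925400+0.910100+0.889400+0.847900))/(1+101/3961) = 524/625 ≈ 0.838400
step 8 [4y] zero: DF = P = 8253/10000 ≈ 0.825300

1 1/2 4909/5000
2 1 4723/5000
3 3/2 4627/5000
4 2 9101/10000
5 5/2 4447/5000
6 3 8479/10000
7 7/2 524/625
8 4 8253/10000
DF(1.5y) = 4627/5000 ≈ 0.925400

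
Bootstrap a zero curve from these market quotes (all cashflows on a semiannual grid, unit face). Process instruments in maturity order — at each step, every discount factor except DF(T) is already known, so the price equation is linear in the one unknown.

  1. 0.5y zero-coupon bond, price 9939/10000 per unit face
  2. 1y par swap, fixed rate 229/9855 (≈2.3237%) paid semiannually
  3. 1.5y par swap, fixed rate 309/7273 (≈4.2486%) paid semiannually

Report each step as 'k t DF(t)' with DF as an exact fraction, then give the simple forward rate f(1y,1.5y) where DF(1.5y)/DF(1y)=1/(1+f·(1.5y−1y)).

1 1/2 9939/10000
2 1 9771/10000
3 3/2 4691/5000
f(1y,1.5y) = ((9771/10000)/(4691/5000) − 1)/(1/2) = 389/4691 ≈ 8.2925%

step 1 [0.5y] zero: DF = P = 9939/10000 ≈ 0.993900
step 2 [1y] swap r/2=229/19710: DF=(1 − 229/19710·(0.993900))/(1+229/19710) = 9771/10000 ≈ 0.977100
step 3 [1.5y] swap r/2=309/14546: DF=(1 − 309/14546·(0.993900+0.977100))/(1+309/14546) = 4691/5000 ≈ 0.938200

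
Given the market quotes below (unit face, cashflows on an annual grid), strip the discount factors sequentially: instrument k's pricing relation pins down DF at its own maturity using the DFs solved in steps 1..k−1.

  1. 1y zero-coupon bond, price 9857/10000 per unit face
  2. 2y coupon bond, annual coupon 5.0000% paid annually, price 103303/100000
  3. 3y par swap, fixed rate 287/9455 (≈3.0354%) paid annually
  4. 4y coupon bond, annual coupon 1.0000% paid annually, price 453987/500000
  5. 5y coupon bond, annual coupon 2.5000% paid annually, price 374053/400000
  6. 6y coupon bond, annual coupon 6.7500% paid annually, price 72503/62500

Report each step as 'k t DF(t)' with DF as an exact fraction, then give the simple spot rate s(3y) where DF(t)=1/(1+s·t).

1 1 9857/10000
2 2 9369/10000
3 3 9139/10000
4 4 8709/10000
5 5 8219/10000
6 6 8003/10000
s(3y) = (1/(9139/10000) − 1)/(3) = 287/9139 ≈ 3.1404%

step 1 [1y] zero: DF = P = 9857/10000 ≈ 0.985700
step 2 [2y] bond c/1=1/20: DF=(103303/100000 − 1/20·(0.985700))/(1+1/20) = 9369/10000 ≈ 0.936900
step 3 [3y] swap r/1=287/9455: DF=(1 − 287/9455·(0.985700+0.936900))/(1+287/9455) = 9139/10000 ≈ 0.913900
step 4 [4y] bond c/1=1/100: DF=(453987/500000 − 1/100·(0.985700+0.936900+0.913900))/(1+1/100) = 8709/10000 ≈ 0.870900
step 5 [5y] bond c/1=1/40: DF=(374053/400000 − 1/40·(0.985700+0.936900+0.913900+0.870900))/(1+1/40) = 8219/10000 ≈ 0.821900
step 6 [6y] bond c/1=27/400: DF=(72503/62500 − 27/400·(0.985700+0.936900+0.913900+0.870900+0.821900))/(1+27/400) = 8003/10000 ≈ 0.800300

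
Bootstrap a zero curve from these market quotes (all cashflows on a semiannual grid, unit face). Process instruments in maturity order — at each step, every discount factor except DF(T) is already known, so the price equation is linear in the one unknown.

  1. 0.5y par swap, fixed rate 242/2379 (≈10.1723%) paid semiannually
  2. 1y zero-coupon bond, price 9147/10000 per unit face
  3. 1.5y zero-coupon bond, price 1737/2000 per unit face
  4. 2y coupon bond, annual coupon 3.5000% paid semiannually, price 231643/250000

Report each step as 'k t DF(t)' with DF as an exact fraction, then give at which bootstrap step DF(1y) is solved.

step 1 [0.5y] swap r/2=121/2379: DF=(1 − 121/2379·(0))/(1+121/2379) = 2379/2500 ≈ 0.951600
step 2 [1y] zero: DF = P = 9147/10000 ≈ 0.914700
step 3 [1.5y] zero: DF = P = 1737/2000 ≈ 0.868500
step 4 [2y] bond c/2=7/400: DF=(231643/250000 − 7/400·(0.951600+0.914700+0.868500))/(1+7/400) = 2159/2500 ≈ 0.863600

1 1/2 2379/2500
2 1 9147/10000
3 3/2 1737/2000
4 2 2159/2500
DF(1y) is solved at step 2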